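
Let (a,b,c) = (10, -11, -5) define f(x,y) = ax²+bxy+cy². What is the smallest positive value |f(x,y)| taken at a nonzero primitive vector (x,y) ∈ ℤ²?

descent: ρ → (-5,11,10)  [lands on river]
river: ρ → (10,9,-6)
river: ρ → (-6,15,4)
river: ρ → (4,17,-2)
river: ρ → (-2,15,12)
river: ρ → (12,9,-5)
closes: descent 1, river 6
min |a| on river = 2

2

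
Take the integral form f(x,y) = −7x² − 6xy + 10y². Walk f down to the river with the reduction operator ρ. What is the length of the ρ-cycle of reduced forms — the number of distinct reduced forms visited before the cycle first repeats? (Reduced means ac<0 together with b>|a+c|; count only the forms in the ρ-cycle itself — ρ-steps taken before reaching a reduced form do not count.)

D = 316, ⌊√D⌋ = 17
descent: ρ → (10,6,-7)  [lands on river]
river: ρ → (-7,8,9)
river: ρ → (9,10,-6)
river: ρ → (-6,14,5)
river: ρ → (5,16,-3)
river: ρ → (-3,14,10)
ρ-cycle length = 6 (tail of 1 descent step not counted)

6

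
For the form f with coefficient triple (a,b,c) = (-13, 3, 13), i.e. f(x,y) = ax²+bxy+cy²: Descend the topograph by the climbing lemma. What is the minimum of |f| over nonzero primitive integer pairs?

river: ρ → (13,23,-3)
river: ρ → (-3,25,5)
river: ρ → (5,25,-3)
river: ρ → (-3,23,13)
river: ρ → (13,3,-13)
river: ρ → (-13,23,3)
river: ρ → (3,25,-5)
river: ρ → (-5,25,3)
river: ρ → (3,23,-13)
river: ρ → (-13,3,13)
closes: descent 0, river 10
min |a| on river = 3

3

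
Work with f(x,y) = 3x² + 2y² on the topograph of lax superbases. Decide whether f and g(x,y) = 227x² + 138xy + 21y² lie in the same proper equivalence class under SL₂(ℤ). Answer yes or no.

D₁ = -24, D₂ = -24
f: flip: (3,0,2)→(2,0,3)
f: reduced (well bottom): (2,0,3) with a≤c, −a<b≤a
g: flip: (227,138,21)→(21,-138,227)
g: translate: b→-12 (≡-138 mod 42), so (21,-138,227)→(21,-12,2)
g: flip: (21,-12,2)→(2,12,21)
g: translate: b→0 (≡12 mod 4), so (2,12,21)→(2,0,3)
g: reduced (well bottom): (2,0,3) with a≤c, −a<b≤a
reduced forms (2, 0, 3) vs (2, 0, 3) ⇒ equivalent

yes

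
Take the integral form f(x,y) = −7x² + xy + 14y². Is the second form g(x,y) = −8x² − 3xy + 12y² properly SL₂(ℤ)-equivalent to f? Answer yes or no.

D₁ = 393, D₂ = 393
river cycle of f (length 16): (-7, 15, 6), (6, 9, -13), (-13, 17, 2), (2, 19, -4), (-4, 13, 14), (14, 15, -3), (-3, 15, 14), (14, 13, -4), (-4, 19, 2), (2, 17, -13), … (6 more)
river cycle of g (length 16): (-8, 13, 7), (7, 15, -6), (-6, 9, 13), (13, 17, -2), (-2, 19, 4), (4, 13, -14), (-14, 15, 3), (3, 15, -14), (-14, 13, 4), (4, 19, -2), … (6 more)
cycles differ ⇒ inequivalent

no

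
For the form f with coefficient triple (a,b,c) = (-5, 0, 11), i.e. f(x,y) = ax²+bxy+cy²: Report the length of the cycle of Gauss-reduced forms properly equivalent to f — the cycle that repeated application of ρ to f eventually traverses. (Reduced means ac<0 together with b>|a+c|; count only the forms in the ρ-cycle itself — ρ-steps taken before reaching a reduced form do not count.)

D = 220, ⌊√D⌋ = 14
descent: ρ → (11,0,-5)
descent: ρ → (-5,10,6)  [lands on river]
river: ρ → (6,14,-1)
river: ρ → (-1,14,6)
river: ρ → (6,10,-5)
ρ-cycle length = 4 (tail of 2 descent steps not counted)

4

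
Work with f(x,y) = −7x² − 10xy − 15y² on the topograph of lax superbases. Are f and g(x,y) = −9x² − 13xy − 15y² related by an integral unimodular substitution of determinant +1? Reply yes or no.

D₁ = -320, D₂ = -371
discriminants differ ⇒ not SL₂(ℤ)-equivalent

no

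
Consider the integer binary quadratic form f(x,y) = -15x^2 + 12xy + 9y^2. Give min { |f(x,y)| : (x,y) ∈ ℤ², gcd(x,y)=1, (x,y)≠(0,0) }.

river: ρ → (9,24,-3)
river: ρ → (-3,24,9)
river: ρ → (9,12,-15)
river: ρ → (-15,18,6)
river: ρ → (6,18,-15)
river: ρ → (-15,12,9)
closes: descent 0, river 6
min |a| on river = 3

3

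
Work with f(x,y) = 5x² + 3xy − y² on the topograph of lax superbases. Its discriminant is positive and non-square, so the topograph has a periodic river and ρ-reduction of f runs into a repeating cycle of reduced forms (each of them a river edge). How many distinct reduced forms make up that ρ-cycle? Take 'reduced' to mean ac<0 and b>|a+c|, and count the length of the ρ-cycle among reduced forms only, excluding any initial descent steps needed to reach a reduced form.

D = 29, ⌊√D⌋ = 5
descent: ρ → (-1,5,1)  [lands on river]
river: ρ → (1,5,-1)
ρ-cycle length = 2 (tail of 1 descent step not counted)

2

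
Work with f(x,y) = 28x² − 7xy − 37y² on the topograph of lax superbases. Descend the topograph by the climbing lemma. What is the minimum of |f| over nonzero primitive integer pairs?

descent: ρ → (-37,7,28)
descent: ρ → (28,49,-16)  [lands on river]
river: ρ → (-16,47,31)
river: ρ → (31,15,-32)
river: ρ → (-32,49,14)
river: ρ → (14,63,-4)
river: ρ → (-4,57,59)
river: ρ → (59,61,-2)
river: ρ → (-2,63,28)
closes: descent 2, river 8
min |a| on river = 2

2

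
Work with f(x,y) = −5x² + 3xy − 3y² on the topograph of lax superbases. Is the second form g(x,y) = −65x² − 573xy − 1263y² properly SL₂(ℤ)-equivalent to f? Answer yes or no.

D₁ = -51, D₂ = -51
f is negative-definite; reduce −f:
−f: flip: (5,-3,3)→(3,3,5)
−f: reduced (well bottom): (3,3,5) with a≤c, −a<b≤a
flip sign back: reduced form of f is (-3,-3,-5)
g is negative-definite; reduce −g:
−g: translate: b→53 (≡573 mod 130), so (65,573,1263)→(65,53,11)
−g: flip: (65,53,11)→(11,-53,65)
−g: translate: b→-9 (≡-53 mod 22), so (11,-53,65)→(11,-9,3)
−g: flip: (11,-9,3)→(3,9,11)
−g: translate: b→3 (≡9 mod 6), so (3,9,11)→(3,3,5)
−g: reduced (well bottom): (3,3,5) with a≤c, −a<b≤a
flip sign back: reduced form of g is (-3,-3,-5)
reduced forms (-3, -3, -5) vs (-3, -3, -5) ⇒ equivalent

yes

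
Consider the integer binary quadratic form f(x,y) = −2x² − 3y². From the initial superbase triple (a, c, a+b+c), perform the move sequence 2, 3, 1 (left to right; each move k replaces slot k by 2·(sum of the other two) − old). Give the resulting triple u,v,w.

start (-2,-3,-5) = (f(1,0),f(0,1),f(1,1))
replace slot 2: 2·((-2)+(-5)) − (-3) = -11 → (-2,-11,-5)
replace slot 3: 2·((-2)+(-11)) − (-5) = -21 → (-2,-11,-21)
replace slot 1: 2·((-11)+(-21)) − (-2) = -62 → (-62,-11,-21)

-62,-11,-21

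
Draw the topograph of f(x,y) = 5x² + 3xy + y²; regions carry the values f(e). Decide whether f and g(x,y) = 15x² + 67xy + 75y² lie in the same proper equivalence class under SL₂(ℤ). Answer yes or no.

D₁ = -11, D₂ = -11
f: flip: (5,3,1)→(1,-3,5)
f: translate: b→1 (≡-3 mod 2), so (1,-3,5)→(1,1,3)
f: reduced (well bottom): (1,1,3) with a≤c, −a<b≤a
g: translate: b→7 (≡67 mod 30), so (15,67,75)→(15,7,1)
g: flip: (15,7,1)→(1,-7,15)
g: translate: b→1 (≡-7 mod 2), so (1,-7,15)→(1,1,3)
g: reduced (well bottom): (1,1,3) with a≤c, −a<b≤a
reduced forms (1, 1, 3) vs (1, 1, 3) ⇒ equivalent

yes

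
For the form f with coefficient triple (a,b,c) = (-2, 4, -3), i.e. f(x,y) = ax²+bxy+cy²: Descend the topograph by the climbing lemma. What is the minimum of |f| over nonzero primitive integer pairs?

translate: b→0 (≡-4 mod 4), so (2,-4,3)→(2,0,1)
flip: (2,0,1)→(1,0,2)
reduced (well bottom): (1,0,2) with a≤c, −a<b≤a
well minimum |f| = |-1| = 1 (negative-definite)

1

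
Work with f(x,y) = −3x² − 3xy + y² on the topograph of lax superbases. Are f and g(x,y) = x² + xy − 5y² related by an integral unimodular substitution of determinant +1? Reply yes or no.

D₁ = 21, D₂ = 21
river cycle of f (length 2): (1, 3, -3), (-3, 3, 1)
river cycle of g (length 2): (1, 3, -3), (-3, 3, 1)
cycles coincide ⇒ equivalent

yes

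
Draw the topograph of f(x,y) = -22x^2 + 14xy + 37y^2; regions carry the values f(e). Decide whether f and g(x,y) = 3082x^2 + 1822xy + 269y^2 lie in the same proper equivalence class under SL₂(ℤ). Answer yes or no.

D₁ = 3452, D₂ = 3452
river cycle of f (length 20): (-22, 58, 1), (1, 58, -22), (-22, 30, 29), (29, 28, -23), (-23, 18, 34), (34, 50, -7), (-7, 48, 41), (41, 34, -14), (-14, 50, 17), (17, 52, -11), … (10 more)
river cycle of g (length 20): (-22, 58, 1), (1, 58, -22), (-22, 30, 29), (29, 28, -23), (-23, 18, 34), (34, 50, -7), (-7, 48, 41), (41, 34, -14), (-14, 50, 17), (17, 52, -11), … (10 more)
cycles coincide ⇒ equivalent

yes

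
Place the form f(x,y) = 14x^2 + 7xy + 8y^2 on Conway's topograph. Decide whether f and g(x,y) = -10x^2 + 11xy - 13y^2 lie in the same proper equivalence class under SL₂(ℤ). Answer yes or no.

D₁ = -399, D₂ = -399
f: flip: (14,7,8)→(8,-7,14)
f: reduced (well bottom): (8,-7,14) with a≤c, −a<b≤a
g is negative-definite; reduce −g:
−g: translate: b→9 (≡-11 mod 20), so (10,-11,13)→(10,9,12)
−g: reduced (well bottom): (10,9,12) with a≤c, −a<b≤a
flip sign back: reduced form of g is (-10,-9,-12)
reduced forms (8, -7, 14) vs (-10, -9, -12) ⇒ inequivalent

no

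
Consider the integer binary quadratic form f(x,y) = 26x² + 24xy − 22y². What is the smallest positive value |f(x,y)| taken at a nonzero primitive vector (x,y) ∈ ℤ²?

river: ρ → (-22,20,28)
river: ρ → (28,36,-14)
river: ρ → (-14,48,10)
river: ρ → (10,52,-4)
river: ρ → (-4,52,10)
river: ρ → (10,48,-14)
river: ρ → (-14,36,28)
river: ρ → (28,20,-22)
river: ρ → (-22,24,26)
river: ρ → (26,28,-20)
river: ρ → (-20,52,2)
river: ρ → (2,52,-20)
river: ρ → (-20,28,26)
river: ρ → (26,24,-22)
closes: descent 0, river 14
min |a| on river = 2

2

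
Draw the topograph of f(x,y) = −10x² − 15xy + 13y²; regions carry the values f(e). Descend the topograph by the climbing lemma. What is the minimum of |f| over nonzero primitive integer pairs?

descent: ρ → (13,15,-10)  [lands on river]
river: ρ → (-10,25,3)
river: ρ → (3,23,-18)
river: ρ → (-18,13,8)
river: ρ → (8,19,-12)
river: ρ → (-12,5,15)
river: ρ → (15,25,-2)
river: ρ → (-2,27,2)
river: ρ → (2,25,-15)
river: ρ → (-15,5,12)
river: ρ → (12,19,-8)
river: ρ → (-8,13,18)
river: ρ → (18,23,-3)
river: ρ → (-3,25,10)
river: ρ → (10,15,-13)
river: ρ → (-13,11,12)
river: ρ → (12,13,-12)
river: ρ → (-12,11,13)
closes: descent 1, river 18
min |a| on river = 2

2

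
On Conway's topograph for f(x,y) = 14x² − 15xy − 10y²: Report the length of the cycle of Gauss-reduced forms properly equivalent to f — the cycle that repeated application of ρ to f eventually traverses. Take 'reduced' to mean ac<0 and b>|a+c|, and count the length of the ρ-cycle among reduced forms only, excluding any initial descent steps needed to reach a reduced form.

D = 785, ⌊√D⌋ = 28
descent: ρ → (-10,15,14)  [lands on river]
river: ρ → (14,13,-11)
river: ρ → (-11,9,16)
river: ρ → (16,23,-4)
river: ρ → (-4,25,10)
river: ρ → (10,15,-14)
river: ρ → (-14,13,11)
river: ρ → (11,9,-16)
river: ρ → (-16,23,4)
river: ρ → (4,25,-10)
ρ-cycle length = 10 (tail of 1 descent step not counted)

10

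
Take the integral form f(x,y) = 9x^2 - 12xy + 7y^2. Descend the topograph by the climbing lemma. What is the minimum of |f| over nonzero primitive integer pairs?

translate: b→6 (≡-12 mod 18), so (9,-12,7)→(9,6,4)
flip: (9,6,4)→(4,-6,9)
translate: b→2 (≡-6 mod 8), so (4,-6,9)→(4,2,7)
reduced (well bottom): (4,2,7) with a≤c, −a<b≤a
well minimum = a = 4

4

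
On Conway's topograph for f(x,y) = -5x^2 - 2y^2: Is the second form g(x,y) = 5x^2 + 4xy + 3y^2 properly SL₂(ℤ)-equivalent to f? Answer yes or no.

D₁ = -40, D₂ = -44
discriminants differ ⇒ not SL₂(ℤ)-equivalent

no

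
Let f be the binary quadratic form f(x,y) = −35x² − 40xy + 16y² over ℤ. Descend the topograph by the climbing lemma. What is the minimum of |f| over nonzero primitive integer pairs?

descent: ρ → (16,40,-35)  [lands on river]
river: ρ → (-35,30,21)
river: ρ → (21,54,-11)
river: ρ → (-11,56,16)
closes: descent 1, river 4
min |a| on river = 11

11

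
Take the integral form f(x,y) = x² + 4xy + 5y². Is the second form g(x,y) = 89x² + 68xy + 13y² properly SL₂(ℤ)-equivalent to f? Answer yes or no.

D₁ = -4, D₂ = -4
f: translate: b→0 (≡4 mod 2), so (1,4,5)→(1,0,1)
f: reduced (well bottom): (1,0,1) with a≤c, −a<b≤a
g: flip: (89,68,13)→(13,-68,89)
g: translate: b→10 (≡-68 mod 26), so (13,-68,89)→(13,10,2)
g: flip: (13,10,2)→(2,-10,13)
g: translate: b→2 (≡-10 mod 4), so (2,-10,13)→(2,2,1)
g: flip: (2,2,1)→(1,-2,2)
g: translate: b→0 (≡-2 mod 2), so (1,-2,2)→(1,0,1)
g: reduced (well bottom): (1,0,1) with a≤c, −a<b≤a
reduced forms (1, 0, 1) vs (1, 0, 1) ⇒ equivalent

yes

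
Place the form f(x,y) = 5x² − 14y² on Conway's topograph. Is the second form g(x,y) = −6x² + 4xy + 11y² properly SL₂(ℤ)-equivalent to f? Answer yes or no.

D₁ = 280, D₂ = 280
river cycle of f (length 6): (5, 10, -9), (-9, 8, 6), (6, 16, -1), (-1, 16, 6), (6, 8, -9), (-9, 10, 5)
river cycle of g (length 6): (-6, 16, 1), (1, 16, -6), (-6, 8, 9), (9, 10, -5), (-5, 10, 9), (9, 8, -6)
cycles differ ⇒ inequivalent

no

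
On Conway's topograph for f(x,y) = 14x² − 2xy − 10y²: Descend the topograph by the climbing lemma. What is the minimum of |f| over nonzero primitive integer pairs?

descent: ρ → (-10,22,2)  [lands on river]
river: ρ → (2,22,-10)
river: ρ → (-10,18,6)
river: ρ → (6,18,-10)
closes: descent 1, river 4
min |a| on river = 2

2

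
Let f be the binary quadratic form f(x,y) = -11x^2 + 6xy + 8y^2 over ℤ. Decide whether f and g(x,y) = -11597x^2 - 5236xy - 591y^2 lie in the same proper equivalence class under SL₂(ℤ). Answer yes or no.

D₁ = 388, D₂ = 388
river cycle of f (length 22): (8, 10, -9), (-9, 8, 9), (9, 10, -8), (-8, 6, 11), (11, 16, -3), (-3, 14, 16), (16, 18, -1), (-1, 18, 16), (16, 14, -3), (-3, 16, 11), … (12 more)
river cycle of g (length 22): (-11, 6, 8), (8, 10, -9), (-9, 8, 9), (9, 10, -8), (-8, 6, 11), (11, 16, -3), (-3, 14, 16), (16, 18, -1), (-1, 18, 16), (16, 14, -3), … (12 more)
cycles coincide ⇒ equivalent

yes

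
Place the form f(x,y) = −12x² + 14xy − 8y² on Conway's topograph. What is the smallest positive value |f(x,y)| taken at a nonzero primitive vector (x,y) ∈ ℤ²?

translate: b→10 (≡-14 mod 24), so (12,-14,8)→(12,10,6)
flip: (12,10,6)→(6,-10,12)
translate: b→2 (≡-10 mod 12), so (6,-10,12)→(6,2,8)
reduced (well bottom): (6,2,8) with a≤c, −a<b≤a
well minimum |f| = |-6| = 6 (negative-definite)

6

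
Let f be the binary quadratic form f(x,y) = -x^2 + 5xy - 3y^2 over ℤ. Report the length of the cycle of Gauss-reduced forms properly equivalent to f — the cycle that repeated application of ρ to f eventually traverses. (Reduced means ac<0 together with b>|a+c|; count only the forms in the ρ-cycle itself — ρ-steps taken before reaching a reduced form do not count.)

D = 13, ⌊√D⌋ = 3
descent: ρ → (-3,1,1)
descent: ρ → (1,3,-1)  [lands on river]
river: ρ → (-1,3,1)
ρ-cycle length = 2 (tail of 2 descent steps not counted)

2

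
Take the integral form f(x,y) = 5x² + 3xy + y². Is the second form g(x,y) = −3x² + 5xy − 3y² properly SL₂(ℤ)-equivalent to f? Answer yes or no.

D₁ = -11, D₂ = -11
f: flip: (5,3,1)→(1,-3,5)
f: translate: b→1 (≡-3 mod 2), so (1,-3,5)→(1,1,3)
f: reduced (well bottom): (1,1,3) with a≤c, −a<b≤a
g is negative-definite; reduce −g:
−g: translate: b→1 (≡-5 mod 6), so (3,-5,3)→(3,1,1)
−g: flip: (3,1,1)→(1,-1,3)
−g: translate: b→1 (≡-1 mod 2), so (1,-1,3)→(1,1,3)
−g: reduced (well bottom): (1,1,3) with a≤c, −a<b≤a
flip sign back: reduced form of g is (-1,-1,-3)
reduced forms (1, 1, 3) vs (-1, -1, -3) ⇒ inequivalent

no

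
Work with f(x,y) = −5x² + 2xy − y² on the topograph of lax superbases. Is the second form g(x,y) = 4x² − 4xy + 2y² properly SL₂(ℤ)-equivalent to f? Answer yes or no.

D₁ = -16, D₂ = -16
f is negative-definite; reduce −f:
−f: flip: (5,-2,1)→(1,2,5)
−f: translate: b→0 (≡2 mod 2), so (1,2,5)→(1,0,4)
−f: reduced (well bottom): (1,0,4) with a≤c, −a<b≤a
flip sign back: reduced form of f is (-1,0,-4)
g: translate: b→4 (≡-4 mod 8), so (4,-4,2)→(4,4,2)
g: flip: (4,4,2)→(2,-4,4)
g: translate: b→0 (≡-4 mod 4), so (2,-4,4)→(2,0,2)
g: reduced (well bottom): (2,0,2) with a≤c, −a<b≤a
reduced forms (-1, 0, -4) vs (2, 0, 2) ⇒ inequivalent

no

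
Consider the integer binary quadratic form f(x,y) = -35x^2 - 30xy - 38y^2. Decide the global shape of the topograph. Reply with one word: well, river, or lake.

D = b²−4ac = (-30)² − 4·(-35)·(-38) = -4420
D < 0 ⇒ definite ⇒ every region one sign ⇒ single well

well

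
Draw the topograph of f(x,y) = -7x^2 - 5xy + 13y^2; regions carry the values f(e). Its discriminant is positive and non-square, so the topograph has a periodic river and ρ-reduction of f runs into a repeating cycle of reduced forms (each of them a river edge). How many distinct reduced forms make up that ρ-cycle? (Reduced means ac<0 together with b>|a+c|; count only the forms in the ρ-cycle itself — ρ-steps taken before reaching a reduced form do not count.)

D = 389, ⌊√D⌋ = 19
descent: ρ → (13,5,-7)
descent: ρ → (-7,9,11)  [lands on river]
river: ρ → (11,13,-5)
river: ρ → (-5,17,5)
river: ρ → (5,13,-11)
river: ρ → (-11,9,7)
river: ρ → (7,19,-1)
river: ρ → (-1,19,7)
river: ρ → (7,9,-11)
river: ρ → (-11,13,5)
river: ρ → (5,17,-5)
river: ρ → (-5,13,11)
river: ρ → (11,9,-7)
river: ρ → (-7,19,1)
river: ρ → (1,19,-7)
ρ-cycle length = 14 (tail of 2 descent steps not counted)

14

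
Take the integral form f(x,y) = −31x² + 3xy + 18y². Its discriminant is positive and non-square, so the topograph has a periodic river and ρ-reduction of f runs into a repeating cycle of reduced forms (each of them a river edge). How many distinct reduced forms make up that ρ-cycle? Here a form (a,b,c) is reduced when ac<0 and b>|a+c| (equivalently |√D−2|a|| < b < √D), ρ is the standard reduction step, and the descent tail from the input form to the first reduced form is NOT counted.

D = 2241, ⌊√D⌋ = 47
descent: ρ → (18,33,-16)  [lands on river]
river: ρ → (-16,31,20)
river: ρ → (20,9,-27)
river: ρ → (-27,45,2)
river: ρ → (2,47,-4)
river: ρ → (-4,41,35)
river: ρ → (35,29,-10)
river: ρ → (-10,31,32)
river: ρ → (32,33,-9)
river: ρ → (-9,39,20)
river: ρ → (20,41,-7)
river: ρ → (-7,43,14)
river: ρ → (14,41,-10)
river: ρ → (-10,39,18)
ρ-cycle length = 14 (tail of 1 descent step not counted)

14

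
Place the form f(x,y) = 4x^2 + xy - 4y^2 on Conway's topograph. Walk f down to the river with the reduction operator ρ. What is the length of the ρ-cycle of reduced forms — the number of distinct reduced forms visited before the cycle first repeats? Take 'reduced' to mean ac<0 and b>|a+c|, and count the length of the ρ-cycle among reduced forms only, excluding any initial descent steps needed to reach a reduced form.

D = 65, ⌊√D⌋ = 8
river: ρ → (-4,7,1)
river: ρ → (1,7,-4)
river: ρ → (-4,1,4)
river: ρ → (4,7,-1)
river: ρ → (-1,7,4)
river: ρ → (4,1,-4)
ρ-cycle length = 6 (tail of 0 descent steps not counted)

6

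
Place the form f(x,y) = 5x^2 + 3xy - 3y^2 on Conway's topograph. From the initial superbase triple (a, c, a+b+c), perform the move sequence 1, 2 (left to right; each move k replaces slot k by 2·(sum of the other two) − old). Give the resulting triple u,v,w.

start (5,-3,5) = (f(1,0),f(0,1),f(1,1))
replace slot 1: 2·((-3)+5) − 5 = -1 → (-1,-3,5)
replace slot 2: 2·((-1)+5) − (-3) = 11 → (-1,11,5)

-1,11,5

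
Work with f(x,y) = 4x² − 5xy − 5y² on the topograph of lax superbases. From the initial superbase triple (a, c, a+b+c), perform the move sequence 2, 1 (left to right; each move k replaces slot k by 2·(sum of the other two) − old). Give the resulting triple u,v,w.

start (4,-5,-6) = (f(1,0),f(0,1),f(1,1))
replace slot 2: 2·(4+(-6)) − (-5) = 1 → (4,1,-6)
replace slot 1: 2·(1+(-6)) − 4 = -14 → (-14,1,-6)

-14,1,-6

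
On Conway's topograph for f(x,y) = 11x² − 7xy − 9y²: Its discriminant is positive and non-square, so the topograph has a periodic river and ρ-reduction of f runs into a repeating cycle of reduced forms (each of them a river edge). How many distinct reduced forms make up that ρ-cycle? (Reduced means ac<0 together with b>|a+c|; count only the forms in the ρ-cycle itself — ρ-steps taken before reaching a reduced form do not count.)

D = 445, ⌊√D⌋ = 21
descent: ρ → (-9,7,11)  [lands on river]
river: ρ → (11,15,-5)
river: ρ → (-5,15,11)
river: ρ → (11,7,-9)
river: ρ → (-9,11,9)
river: ρ → (9,7,-11)
river: ρ → (-11,15,5)
river: ρ → (5,15,-11)
river: ρ → (-11,7,9)
river: ρ → (9,11,-9)
ρ-cycle length = 10 (tail of 1 descent step not counted)

10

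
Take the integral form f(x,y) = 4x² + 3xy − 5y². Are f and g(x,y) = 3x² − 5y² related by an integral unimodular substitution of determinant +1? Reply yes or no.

D₁ = 89, D₂ = 60
discriminants differ ⇒ not SL₂(ℤ)-equivalent

no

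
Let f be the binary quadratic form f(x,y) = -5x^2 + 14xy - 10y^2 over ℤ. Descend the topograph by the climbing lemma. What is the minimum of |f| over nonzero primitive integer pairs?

translate: b→-4 (≡-14 mod 10), so (5,-14,10)→(5,-4,1)
flip: (5,-4,1)→(1,4,5)
translate: b→0 (≡4 mod 2), so (1,4,5)→(1,0,1)
reduced (well bottom): (1,0,1) with a≤c, −a<b≤a
well minimum |f| = |-1| = 1 (negative-definite)

1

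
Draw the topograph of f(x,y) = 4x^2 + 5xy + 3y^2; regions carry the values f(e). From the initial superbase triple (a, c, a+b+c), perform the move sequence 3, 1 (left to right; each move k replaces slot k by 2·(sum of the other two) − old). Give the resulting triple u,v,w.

start (4,3,12) = (f(1,0),f(0,1),f(1,1))
replace slot 3: 2·(4+3) − 12 = 2 → (4,3,2)
replace slot 1: 2·(3+2) − 4 = 6 → (6,3,2)

6,3,2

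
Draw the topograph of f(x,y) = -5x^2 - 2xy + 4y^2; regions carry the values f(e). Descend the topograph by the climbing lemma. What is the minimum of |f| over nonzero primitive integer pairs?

descent: ρ → (4,2,-5)  [lands on river]
river: ρ → (-5,8,1)
river: ρ → (1,8,-5)
river: ρ → (-5,2,4)
river: ρ → (4,6,-3)
river: ρ → (-3,6,4)
closes: descent 1, river 6
min |a| on river = 1

1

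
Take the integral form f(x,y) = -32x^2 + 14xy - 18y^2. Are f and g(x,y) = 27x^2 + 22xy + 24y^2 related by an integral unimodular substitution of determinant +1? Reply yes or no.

D₁ = -2108, D₂ = -2108
f is negative-definite; reduce −f:
−f: flip: (32,-14,18)→(18,14,32)
−f: reduced (well bottom): (18,14,32) with a≤c, −a<b≤a
flip sign back: reduced form of f is (-18,-14,-32)
g: flip: (27,22,24)→(24,-22,27)
g: reduced (well bottom): (24,-22,27) with a≤c, −a<b≤a
reduced forms (-18, -14, -32) vs (24, -22, 27) ⇒ inequivalent

no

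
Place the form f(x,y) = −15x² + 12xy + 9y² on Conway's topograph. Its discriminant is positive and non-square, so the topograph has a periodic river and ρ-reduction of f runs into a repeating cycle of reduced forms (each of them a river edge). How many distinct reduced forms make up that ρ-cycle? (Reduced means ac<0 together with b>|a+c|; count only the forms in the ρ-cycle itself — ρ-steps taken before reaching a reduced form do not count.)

D = 684, ⌊√D⌋ = 26
river: ρ → (9,24,-3)
river: ρ → (-3,24,9)
river: ρ → (9,12,-15)
river: ρ → (-15,18,6)
river: ρ → (6,18,-15)
river: ρ → (-15,12,9)
ρ-cycle length = 6 (tail of 0 descent steps not counted)

6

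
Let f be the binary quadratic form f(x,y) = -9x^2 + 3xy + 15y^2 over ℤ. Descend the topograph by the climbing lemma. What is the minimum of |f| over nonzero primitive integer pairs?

descent: ρ → (15,-3,-9)
descent: ρ → (-9,21,3)  [lands on river]
river: ρ → (3,21,-9)
river: ρ → (-9,15,9)
river: ρ → (9,21,-3)
river: ρ → (-3,21,9)
river: ρ → (9,15,-9)
closes: descent 2, river 6
min |a| on river = 3

3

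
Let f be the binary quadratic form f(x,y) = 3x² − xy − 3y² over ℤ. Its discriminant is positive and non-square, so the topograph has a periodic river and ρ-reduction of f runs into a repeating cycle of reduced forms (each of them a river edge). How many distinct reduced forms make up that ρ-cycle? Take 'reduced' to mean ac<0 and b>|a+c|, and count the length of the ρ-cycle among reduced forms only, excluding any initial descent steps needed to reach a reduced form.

D = 37, ⌊√D⌋ = 6
descent: ρ → (-3,1,3)  [lands on river]
river: ρ → (3,5,-1)
river: ρ → (-1,5,3)
river: ρ → (3,1,-3)
river: ρ → (-3,5,1)
river: ρ → (1,5,-3)
ρ-cycle length = 6 (tail of 1 descent step not counted)

6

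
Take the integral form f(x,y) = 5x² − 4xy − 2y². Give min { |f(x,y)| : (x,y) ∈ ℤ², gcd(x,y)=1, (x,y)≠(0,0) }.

descent: ρ → (-2,4,5)  [lands on river]
river: ρ → (5,6,-1)
river: ρ → (-1,6,5)
river: ρ → (5,4,-2)
closes: descent 1, river 4
min |a| on river = 1

1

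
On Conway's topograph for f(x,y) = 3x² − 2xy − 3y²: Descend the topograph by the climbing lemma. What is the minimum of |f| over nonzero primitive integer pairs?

descent: ρ → (-3,2,3)  [lands on river]
river: ρ → (3,4,-2)
river: ρ → (-2,4,3)
river: ρ → (3,2,-3)
river: ρ → (-3,4,2)
river: ρ → (2,4,-3)
closes: descent 1, river 6
min |a| on river = 2

2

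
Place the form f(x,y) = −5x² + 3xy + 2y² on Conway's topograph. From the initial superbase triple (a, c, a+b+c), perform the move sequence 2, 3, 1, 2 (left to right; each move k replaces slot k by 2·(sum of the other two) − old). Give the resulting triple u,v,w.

start (-5,2,0) = (f(1,0),f(0,1),f(1,1))
replace slot 2: 2·((-5)+0) − 2 = -12 → (-5,-12,0)
replace slot 3: 2·((-5)+(-12)) − 0 = -34 → (-5,-12,-34)
replace slot 1: 2·((-12)+(-34)) − (-5) = -87 → (-87,-12,-34)
replace slot 2: 2·((-87)+(-34)) − (-12) = -230 → (-87,-230,-34)

-87,-230,-34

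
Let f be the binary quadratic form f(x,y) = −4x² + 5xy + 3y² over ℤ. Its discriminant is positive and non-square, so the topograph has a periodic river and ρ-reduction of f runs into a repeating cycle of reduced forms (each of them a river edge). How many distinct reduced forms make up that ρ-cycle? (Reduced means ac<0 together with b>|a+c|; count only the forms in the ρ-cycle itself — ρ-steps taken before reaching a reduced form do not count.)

D = 73, ⌊√D⌋ = 8
river: ρ → (3,7,-2)
river: ρ → (-2,5,6)
river: ρ → (6,7,-1)
river: ρ → (-1,7,6)
river: ρ → (6,5,-2)
river: ρ → (-2,7,3)
river: ρ → (3,5,-4)
river: ρ → (-4,3,4)
river: ρ → (4,5,-3)
river: ρ → (-3,7,2)
river: ρ → (2,5,-6)
river: ρ → (-6,7,1)
river: ρ → (1,7,-6)
river: ρ → (-6,5,2)
river: ρ → (2,7,-3)
river: ρ → (-3,5,4)
river: ρ → (4,3,-4)
river: ρ → (-4,5,3)
ρ-cycle length = 18 (tail of 0 descent steps not counted)

18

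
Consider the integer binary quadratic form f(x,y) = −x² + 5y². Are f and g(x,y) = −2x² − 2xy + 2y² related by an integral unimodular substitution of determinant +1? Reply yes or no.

D₁ = 20, D₂ = 20
river cycle of f (length 2): (-1, 4, 1), (1, 4, -1)
river cycle of g (length 2): (2, 2, -2), (-2, 2, 2)
cycles differ ⇒ inequivalent

no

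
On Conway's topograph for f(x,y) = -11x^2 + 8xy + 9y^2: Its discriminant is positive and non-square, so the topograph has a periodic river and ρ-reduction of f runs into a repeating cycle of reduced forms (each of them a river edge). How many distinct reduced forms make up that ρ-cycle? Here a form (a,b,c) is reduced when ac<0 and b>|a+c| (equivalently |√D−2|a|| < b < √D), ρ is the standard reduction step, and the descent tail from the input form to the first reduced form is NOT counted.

D = 460, ⌊√D⌋ = 21
river: ρ → (9,10,-10)
river: ρ → (-10,10,9)
river: ρ → (9,8,-11)
river: ρ → (-11,14,6)
river: ρ → (6,10,-15)
river: ρ → (-15,20,1)
river: ρ → (1,20,-15)
river: ρ → (-15,10,6)
river: ρ → (6,14,-11)
river: ρ → (-11,8,9)
ρ-cycle length = 10 (tail of 0 descent steps not counted)

10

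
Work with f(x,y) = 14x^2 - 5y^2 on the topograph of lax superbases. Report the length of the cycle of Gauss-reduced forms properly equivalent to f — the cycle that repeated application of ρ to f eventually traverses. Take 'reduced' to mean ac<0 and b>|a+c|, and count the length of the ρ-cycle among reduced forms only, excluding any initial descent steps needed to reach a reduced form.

D = 280, ⌊√D⌋ = 16
descent: ρ → (-5,10,9)  [lands on river]
river: ρ → (9,8,-6)
river: ρ → (-6,16,1)
river: ρ → (1,16,-6)
river: ρ → (-6,8,9)
river: ρ → (9,10,-5)
ρ-cycle length = 6 (tail of 1 descent step not counted)

6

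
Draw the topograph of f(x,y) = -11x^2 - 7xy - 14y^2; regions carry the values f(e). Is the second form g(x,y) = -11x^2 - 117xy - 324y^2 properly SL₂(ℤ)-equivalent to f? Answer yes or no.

D₁ = -567, D₂ = -567
f is negative-definite; reduce −f:
−f: reduced (well bottom): (11,7,14) with a≤c, −a<b≤a
flip sign back: reduced form of f is (-11,-7,-14)
g is negative-definite; reduce −g:
−g: translate: b→7 (≡117 mod 22), so (11,117,324)→(11,7,14)
−g: reduced (well bottom): (11,7,14) with a≤c, −a<b≤a
flip sign back: reduced form of g is (-11,-7,-14)
reduced forms (-11, -7, -14) vs (-11, -7, -14) ⇒ equivalent

yes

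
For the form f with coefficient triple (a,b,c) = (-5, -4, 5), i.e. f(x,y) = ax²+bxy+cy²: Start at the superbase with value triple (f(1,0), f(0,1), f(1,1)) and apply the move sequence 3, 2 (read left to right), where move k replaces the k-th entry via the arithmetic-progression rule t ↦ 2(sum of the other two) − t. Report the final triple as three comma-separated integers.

start (-5,5,-4) = (f(1,0),f(0,1),f(1,1))
replace slot 3: 2·((-5)+5) − (-4) = 4 → (-5,5,4)
replace slot 2: 2·((-5)+4) − 5 = -7 → (-5,-7,4)

-5,-7,4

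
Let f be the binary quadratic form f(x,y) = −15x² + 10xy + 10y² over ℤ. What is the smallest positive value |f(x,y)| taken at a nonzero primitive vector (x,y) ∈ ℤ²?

river: ρ → (10,10,-15)
river: ρ → (-15,20,5)
river: ρ → (5,20,-15)
river: ρ → (-15,10,10)
closes: descent 0, river 4
min |a| on river = 5

5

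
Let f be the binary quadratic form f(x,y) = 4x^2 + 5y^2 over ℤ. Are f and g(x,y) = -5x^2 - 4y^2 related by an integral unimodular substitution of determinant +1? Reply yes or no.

D₁ = -80, D₂ = -80
f: reduced (well bottom): (4,0,5) with a≤c, −a<b≤a
g is negative-definite; reduce −g:
−g: flip: (5,0,4)→(4,0,5)
−g: reduced (well bottom): (4,0,5) with a≤c, −a<b≤a
flip sign back: reduced form of g is (-4,0,-5)
reduced forms (4, 0, 5) vs (-4, 0, -5) ⇒ inequivalent

no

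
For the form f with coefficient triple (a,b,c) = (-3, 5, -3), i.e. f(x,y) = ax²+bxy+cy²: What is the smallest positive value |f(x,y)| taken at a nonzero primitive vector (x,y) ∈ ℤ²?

translate: b→1 (≡-5 mod 6), so (3,-5,3)→(3,1,1)
flip: (3,1,1)→(1,-1,3)
translate: b→1 (≡-1 mod 2), so (1,-1,3)→(1,1,3)
reduced (well bottom): (1,1,3) with a≤c, −a<b≤a
well minimum |f| = |-1| = 1 (negative-definite)

1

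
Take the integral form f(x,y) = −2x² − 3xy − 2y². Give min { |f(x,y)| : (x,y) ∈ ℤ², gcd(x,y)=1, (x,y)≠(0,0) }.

translate: b→-1 (≡3 mod 4), so (2,3,2)→(2,-1,1)
flip: (2,-1,1)→(1,1,2)
reduced (well bottom): (1,1,2) with a≤c, −a<b≤a
well minimum |f| = |-1| = 1 (negative-definite)

1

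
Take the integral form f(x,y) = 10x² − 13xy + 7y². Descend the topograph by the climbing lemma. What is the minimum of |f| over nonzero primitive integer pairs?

translate: b→7 (≡-13 mod 20), so (10,-13,7)→(10,7,4)
flip: (10,7,4)→(4,-7,10)
translate: b→1 (≡-7 mod 8), so (4,-7,10)→(4,1,7)
reduced (well bottom): (4,1,7) with a≤c, −a<b≤a
well minimum = a = 4

4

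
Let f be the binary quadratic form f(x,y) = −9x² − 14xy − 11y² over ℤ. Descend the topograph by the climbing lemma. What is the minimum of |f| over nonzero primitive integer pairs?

translate: b→-4 (≡14 mod 18), so (9,14,11)→(9,-4,6)
flip: (9,-4,6)→(6,4,9)
reduced (well bottom): (6,4,9) with a≤c, −a<b≤a
well minimum |f| = |-6| = 6 (negative-definite)

6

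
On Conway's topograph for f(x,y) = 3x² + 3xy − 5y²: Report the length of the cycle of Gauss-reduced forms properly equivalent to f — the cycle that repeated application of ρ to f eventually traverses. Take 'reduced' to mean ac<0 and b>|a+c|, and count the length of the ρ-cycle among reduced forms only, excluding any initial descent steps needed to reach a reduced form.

D = 69, ⌊√D⌋ = 8
river: ρ → (-5,7,1)
river: ρ → (1,7,-5)
river: ρ → (-5,3,3)
river: ρ → (3,3,-5)
ρ-cycle length = 4 (tail of 0 descent steps not counted)

4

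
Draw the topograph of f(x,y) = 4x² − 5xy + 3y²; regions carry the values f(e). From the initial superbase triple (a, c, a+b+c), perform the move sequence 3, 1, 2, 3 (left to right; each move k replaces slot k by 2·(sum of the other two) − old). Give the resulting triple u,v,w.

start (4,3,2) = (f(1,0),f(0,1),f(1,1))
replace slot 3: 2·(4+3) − 2 = 12 → (4,3,12)
replace slot 1: 2·(3+12) − 4 = 26 → (26,3,12)
replace slot 2: 2·(26+12) − 3 = 73 → (26,73,12)
replace slot 3: 2·(26+73) − 12 = 186 → (26,73,186)

26,73,186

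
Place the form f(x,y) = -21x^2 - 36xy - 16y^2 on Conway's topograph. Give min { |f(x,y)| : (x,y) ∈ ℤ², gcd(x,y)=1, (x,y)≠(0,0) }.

translate: b→-6 (≡36 mod 42), so (21,36,16)→(21,-6,1)
flip: (21,-6,1)→(1,6,21)
translate: b→0 (≡6 mod 2), so (1,6,21)→(1,0,12)
reduced (well bottom): (1,0,12) with a≤c, −a<b≤a
well minimum |f| = |-1| = 1 (negative-definite)

1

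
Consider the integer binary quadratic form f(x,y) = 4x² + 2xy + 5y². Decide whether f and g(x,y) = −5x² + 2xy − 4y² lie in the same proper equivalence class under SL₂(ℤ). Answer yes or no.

D₁ = -76, D₂ = -76
f: reduced (well bottom): (4,2,5) with a≤c, −a<b≤a
g is negative-definite; reduce −g:
−g: flip: (5,-2,4)→(4,2,5)
−g: reduced (well bottom): (4,2,5) with a≤c, −a<b≤a
flip sign back: reduced form of g is (-4,-2,-5)
reduced forms (4, 2, 5) vs (-4, -2, -5) ⇒ inequivalent

no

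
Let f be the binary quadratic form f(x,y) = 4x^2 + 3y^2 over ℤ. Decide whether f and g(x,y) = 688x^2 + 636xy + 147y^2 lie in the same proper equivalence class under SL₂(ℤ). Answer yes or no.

D₁ = -48, D₂ = -48
f: flip: (4,0,3)→(3,0,4)
f: reduced (well bottom): (3,0,4) with a≤c, −a<b≤a
g: flip: (688,636,147)→(147,-636,688)
g: translate: b→-48 (≡-636 mod 294), so (147,-636,688)→(147,-48,4)
g: flip: (147,-48,4)→(4,48,147)
g: translate: b→0 (≡48 mod 8), so (4,48,147)→(4,0,3)
g: flip: (4,0,3)→(3,0,4)
g: reduced (well bottom): (3,0,4) with a≤c, −a<b≤a
reduced forms (3, 0, 4) vs (3, 0, 4) ⇒ equivalent

yes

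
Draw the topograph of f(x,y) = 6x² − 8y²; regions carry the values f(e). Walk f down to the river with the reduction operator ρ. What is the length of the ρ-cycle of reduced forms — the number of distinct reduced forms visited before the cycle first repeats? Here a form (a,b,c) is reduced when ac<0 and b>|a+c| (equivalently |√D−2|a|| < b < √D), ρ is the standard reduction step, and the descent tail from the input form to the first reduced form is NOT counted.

D = 192, ⌊√D⌋ = 13
descent: ρ → (-8,0,6)
descent: ρ → (6,12,-2)  [lands on river]
river: ρ → (-2,12,6)
ρ-cycle length = 2 (tail of 2 descent steps not counted)

2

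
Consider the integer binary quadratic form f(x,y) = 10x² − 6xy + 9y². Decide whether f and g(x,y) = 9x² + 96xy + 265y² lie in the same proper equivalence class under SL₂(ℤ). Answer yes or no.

D₁ = -324, D₂ = -324
f: flip: (10,-6,9)→(9,6,10)
f: reduced (well bottom): (9,6,10) with a≤c, −a<b≤a
g: translate: b→6 (≡96 mod 18), so (9,96,265)→(9,6,10)
g: reduced (well bottom): (9,6,10) with a≤c, −a<b≤a
reduced forms (9, 6, 10) vs (9, 6, 10) ⇒ equivalent

yes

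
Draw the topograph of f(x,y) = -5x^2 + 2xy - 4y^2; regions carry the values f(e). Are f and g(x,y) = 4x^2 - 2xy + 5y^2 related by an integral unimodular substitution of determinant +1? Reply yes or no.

D₁ = -76, D₂ = -76
f is negative-definite; reduce −f:
−f: flip: (5,-2,4)→(4,2,5)
−f: reduced (well bottom): (4,2,5) with a≤c, −a<b≤a
flip sign back: reduced form of f is (-4,-2,-5)
g: reduced (well bottom): (4,-2,5) with a≤c, −a<b≤a
reduced forms (-4, -2, -5) vs (4, -2, 5) ⇒ inequivalent

no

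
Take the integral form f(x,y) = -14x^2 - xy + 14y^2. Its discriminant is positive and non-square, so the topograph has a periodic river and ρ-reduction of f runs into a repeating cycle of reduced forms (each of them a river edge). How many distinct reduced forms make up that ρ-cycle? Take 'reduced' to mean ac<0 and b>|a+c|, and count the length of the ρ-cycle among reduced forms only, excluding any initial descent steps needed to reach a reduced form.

D = 785, ⌊√D⌋ = 28
descent: ρ → (14,1,-14)  [lands on river]
river: ρ → (-14,27,1)
river: ρ → (1,27,-14)
river: ρ → (-14,1,14)
river: ρ → (14,27,-1)
river: ρ → (-1,27,14)
ρ-cycle length = 6 (tail of 1 descent step not counted)

6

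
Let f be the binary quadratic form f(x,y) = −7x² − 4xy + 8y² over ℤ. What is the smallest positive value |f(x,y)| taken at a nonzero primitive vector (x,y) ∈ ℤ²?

descent: ρ → (8,4,-7)  [lands on river]
river: ρ → (-7,10,5)
river: ρ → (5,10,-7)
river: ρ → (-7,4,8)
river: ρ → (8,12,-3)
river: ρ → (-3,12,8)
closes: descent 1, river 6
min |a| on river = 3

3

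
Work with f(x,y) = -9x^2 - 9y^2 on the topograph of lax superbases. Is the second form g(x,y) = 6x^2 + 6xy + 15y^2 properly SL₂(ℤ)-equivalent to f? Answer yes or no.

D₁ = -324, D₂ = -324
f is negative-definite; reduce −f:
−f: reduced (well bottom): (9,0,9) with a≤c, −a<b≤a
flip sign back: reduced form of f is (-9,0,-9)
g: reduced (well bottom): (6,6,15) with a≤c, −a<b≤a
reduced forms (-9, 0, -9) vs (6, 6, 15) ⇒ inequivalent

no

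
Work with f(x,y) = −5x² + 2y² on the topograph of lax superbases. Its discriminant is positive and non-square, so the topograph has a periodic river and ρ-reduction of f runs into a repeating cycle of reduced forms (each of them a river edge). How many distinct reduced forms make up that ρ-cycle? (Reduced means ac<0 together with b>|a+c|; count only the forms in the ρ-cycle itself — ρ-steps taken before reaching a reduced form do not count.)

D = 40, ⌊√D⌋ = 6
descent: ρ → (2,4,-3)  [lands on river]
river: ρ → (-3,2,3)
river: ρ → (3,4,-2)
river: ρ → (-2,4,3)
river: ρ → (3,2,-3)
river: ρ → (-3,4,2)
ρ-cycle length = 6 (tail of 1 descent step not counted)

6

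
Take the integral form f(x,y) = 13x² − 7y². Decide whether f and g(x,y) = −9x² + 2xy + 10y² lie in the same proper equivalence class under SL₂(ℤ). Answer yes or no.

D₁ = 364, D₂ = 364
river cycle of f (length 8): (-7, 14, 6), (6, 10, -11), (-11, 12, 5), (5, 18, -2), (-2, 18, 5), (5, 12, -11), (-11, 10, 6), (6, 14, -7)
river cycle of g (length 8): (10, 18, -1), (-1, 18, 10), (10, 2, -9), (-9, 16, 3), (3, 14, -14), (-14, 14, 3), (3, 16, -9), (-9, 2, 10)
cycles differ ⇒ inequivalent

no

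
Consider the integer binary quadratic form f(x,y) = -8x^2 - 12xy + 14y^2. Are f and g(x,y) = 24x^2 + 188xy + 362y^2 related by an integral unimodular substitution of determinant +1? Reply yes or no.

D₁ = 592, D₂ = 592
river cycle of f (length 6): (14, 12, -8), (-8, 20, 6), (6, 16, -14), (-14, 12, 8), (8, 20, -6), (-6, 16, 14)
river cycle of g (length 6): (-6, 16, 14), (14, 12, -8), (-8, 20, 6), (6, 16, -14), (-14, 12, 8), (8, 20, -6)
cycles coincide ⇒ equivalent

yes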